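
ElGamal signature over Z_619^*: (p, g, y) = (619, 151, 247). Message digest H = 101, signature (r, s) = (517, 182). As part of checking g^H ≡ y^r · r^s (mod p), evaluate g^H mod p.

151^2 = 22801 ≡ 517
151^4 ≡ 517^2 = 267289 ≡ 500
151^8 ≡ 500^2 = 250000 ≡ 543
151^16 ≡ 543^2 = 294849 ≡ 205
151^32 ≡ 205^2 = 42025 ≡ 552
151^64 ≡ 552^2 = 304704 ≡ 156
101 = 64 + 32 + 4 + 1, so 151^101 ≡ 156·552·500·151 ≡ 579 (mod 619)

579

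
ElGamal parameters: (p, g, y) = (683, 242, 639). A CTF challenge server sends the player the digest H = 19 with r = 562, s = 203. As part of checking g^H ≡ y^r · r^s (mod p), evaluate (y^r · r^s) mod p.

454

639^2 = 408321 ≡ 570
639^4 ≡ 570^2 = 324900 ≡ 475
639^8 ≡ 475^2 = 225625 ≡ 235
639^16 ≡ 235^2 = 55225 ≡ 585
639^32 ≡ 585^2 = 342225 ≡ 42
639^64 ≡ 42^2 = 1764 ≡ 398
639^128 ≡ 398^2 = 158404 ≡ 631
639^256 ≡ 631^2 = 398161 ≡ 655
639^512 ≡ 655^2 = 429025 ≡ 101
562 = 512 + 32 + 16 + 2, so 639^562 ≡ 101·42·585·570 ≡ 534 (mod 683)
562^2 = 315844 ≡ 298
562^4 ≡ 298^2 = 88804 ≡ 14
562^8 ≡ 14^2 = 196
562^16 ≡ 196^2 = 38416 ≡ 168
562^32 ≡ 168^2 = 28224 ≡ 221
562^64 ≡ 221^2 = 48841 ≡ 348
562^128 ≡ 348^2 = 121104 ≡ 213
203 = 128 + 64 + 8 + 2 + 1, so 562^203 ≡ 213·348·196·298·562 ≡ 382 (mod 683)
y^r · r^s ≡ 534·382 = 203988 ≡ 454 (mod 683)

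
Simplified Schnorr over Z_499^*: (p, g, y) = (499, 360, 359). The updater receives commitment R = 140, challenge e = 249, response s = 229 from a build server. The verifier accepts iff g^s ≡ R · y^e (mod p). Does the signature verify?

g^s mod p:
Squares mod 499: 360^1≡360, 360^2≡359, 360^4≡139, 360^8≡359, 360^16≡139, 360^32≡359, 360^64≡139, 360^128≡359
229 = 128 + 64 + 32 + 4 + 1, so 360^229 ≡ 359·139·359·139·360 ≡ 360 (mod 499)
R · y^e mod p:
Squares mod 499: 359^1≡359, 359^2≡139, 359^4≡359, 359^8≡139, 359^16≡359, 359^32≡139, 359^64≡359, 359^128≡139
249 = 128 + 64 + 32 + 16 + 8 + 1, so 359^249 ≡ 139·359·139·359·139·359 ≡ 1 (mod 499)
140·1 = 140 ≡ 140 (mod 499)
360 ≠ 140; the check fails.

does not verify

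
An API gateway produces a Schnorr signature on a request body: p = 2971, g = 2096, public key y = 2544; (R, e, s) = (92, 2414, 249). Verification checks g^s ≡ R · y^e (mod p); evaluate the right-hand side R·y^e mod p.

2544^2 = 6471936 ≡ 1098
2544^4 ≡ 1098^2 = 1205604 ≡ 2349
2544^8 ≡ 2349^2 = 5517801 ≡ 654
2544^16 ≡ 654^2 = 427716 ≡ 2863
2544^32 ≡ 2863^2 = 8196769 ≡ 2751
2544^64 ≡ 2751^2 = 7568001 ≡ 864
2544^128 ≡ 864^2 = 746496 ≡ 775
2544^256 ≡ 775^2 = 600625 ≡ 483
2544^512 ≡ 483^2 = 233289 ≡ 1551
2544^1024 ≡ 1551^2 = 2405601 ≡ 2062
2544^2048 ≡ 2062^2 = 4251844 ≡ 343
2414 = 2048 + 256 + 64 + 32 + 8 + 4 + 2, so 2544^2414 ≡ 343·483·864·2751·654·2349·1098 ≡ 262 (mod 2971)
R · y^e ≡ 92·262 = 24104 ≡ 336 (mod 2971)

336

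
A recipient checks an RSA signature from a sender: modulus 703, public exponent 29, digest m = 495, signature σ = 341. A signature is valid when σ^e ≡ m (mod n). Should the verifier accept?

σ^2 ≡ 341^2 = 116281 ≡ 286
σ^4 ≡ 286^2 = 81796 ≡ 248
σ^8 ≡ 248^2 = 61504 ≡ 343
σ^16 ≡ 343^2 = 117649 ≡ 248
29 = 16 + 8 + 4 + 1, so σ^29 ≡ 248·343·248·341 ≡ 208 (mod 703)
208 ≠ 495, so verification fails.

reject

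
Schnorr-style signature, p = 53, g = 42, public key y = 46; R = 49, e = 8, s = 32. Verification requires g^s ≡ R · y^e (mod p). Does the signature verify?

g^s mod p:
42^2 = 1764 ≡ 15
42^4 ≡ 15^2 = 225 ≡ 13
42^8 ≡ 13^2 = 169 ≡ 10
42^16 ≡ 10^2 = 100 ≡ 47
42^32 ≡ 47^2 = 2209 ≡ 36
R · y^e mod p:
46^2 = 2116 ≡ 49
46^4 ≡ 49^2 = 2401 ≡ 16
46^8 ≡ 16^2 = 256 ≡ 44
49·44 = 2156 ≡ 36 (mod 53)
36 ≡ 36 (mod 53); signature holds.

verifies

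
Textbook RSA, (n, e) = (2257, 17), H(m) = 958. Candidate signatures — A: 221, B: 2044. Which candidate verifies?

B

Candidate A: Squares mod 2257: 221^1≡221, 221^2≡1444, 221^4≡1925, 221^8≡1888, 221^16≡741; 17 = 16 + 1, so 221^17 ≡ 741·221 ≡ 1257 (mod 2257)
Candidate B: Squares mod 2257: 2044^1≡2044, 2044^2≡229, 2044^4≡530, 2044^8≡1032, 2044^16≡1977; 17 = 16 + 1, so 2044^17 ≡ 1977·2044 ≡ 958 (mod 2257)
  → matches H(m) = 958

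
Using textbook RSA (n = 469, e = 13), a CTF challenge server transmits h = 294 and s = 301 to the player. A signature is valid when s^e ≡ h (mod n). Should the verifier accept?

s^2 ≡ 301^2 = 90601 ≡ 84
s^4 ≡ 84^2 = 7056 ≡ 21
s^8 ≡ 21^2 = 441
13 = 8 + 4 + 1, so s^13 ≡ 441·21·301 ≡ 294 (mod 469)
s^13 mod 469 = 294 matches h.

accept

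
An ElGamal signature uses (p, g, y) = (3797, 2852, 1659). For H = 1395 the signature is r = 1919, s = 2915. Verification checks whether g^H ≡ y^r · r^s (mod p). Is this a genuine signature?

Left side g^H mod p:
2852^2 = 8133904 ≡ 730
2852^4 ≡ 730^2 = 532900 ≡ 1320
2852^8 ≡ 1320^2 = 1742400 ≡ 3374
2852^16 ≡ 3374^2 = 11383876 ≡ 470
2852^32 ≡ 470^2 = 220900 ≡ 674
2852^64 ≡ 674^2 = 454276 ≡ 2433
2852^128 ≡ 2433^2 = 5919489 ≡ 3763
2852^256 ≡ 3763^2 = 14160169 ≡ 1156
2852^512 ≡ 1156^2 = 1336336 ≡ 3589
2852^1024 ≡ 3589^2 = 12880921 ≡ 1497
1395 = 1024 + 256 + 64 + 32 + 16 + 2 + 1, so 2852^1395 ≡ 1497·1156·2433·674·470·730·2852 ≡ 1721 (mod 3797)
Right side y^r · r^s mod p:
1659^2 = 2752281 ≡ 3253
1659^4 ≡ 3253^2 = 10582009 ≡ 3567
1659^8 ≡ 3567^2 = 12723489 ≡ 3539
1659^16 ≡ 3539^2 = 12524521 ≡ 2015
1659^32 ≡ 2015^2 = 4060225 ≡ 1232
1659^64 ≡ 1232^2 = 1517824 ≡ 2821
1659^128 ≡ 2821^2 = 7958041 ≡ 3326
1659^256 ≡ 3326^2 = 11062276 ≡ 1615
1659^512 ≡ 1615^2 = 2608225 ≡ 3483
1659^1024 ≡ 3483^2 = 12131289 ≡ 3671
1919 = 1024 + 512 + 256 + 64 + 32 + 16 + 8 + 4 + 2 + 1, so 1659^1919 ≡ 3671·3483·1615·2821·1232·2015·3539·3567·3253·1659 ≡ 2371 (mod 3797)
1919^2 = 3682561 ≡ 3268
1919^4 ≡ 3268^2 = 10679824 ≡ 2660
1919^8 ≡ 2660^2 = 7075600 ≡ 1789
1919^16 ≡ 1789^2 = 3200521 ≡ 3447
1919^32 ≡ 3447^2 = 11881809 ≡ 996
1919^64 ≡ 996^2 = 992016 ≡ 999
1919^128 ≡ 999^2 = 998001 ≡ 3187
1919^256 ≡ 3187^2 = 10156969 ≡ 3791
1919^512 ≡ 3791^2 = 14371681 ≡ 36
1919^1024 ≡ 36^2 = 1296
1919^2048 ≡ 1296^2 = 1679616 ≡ 1342
2915 = 2048 + 512 + 256 + 64 + 32 + 2 + 1, so 1919^2915 ≡ 1342·36·3791·999·996·3268·1919 ≡ 1647 (mod 3797)
2371·1647 = 3905037 ≡ 1721 (mod 3797)
1721 ≡ 1721 (mod 3797), so the signature is genuine.

genuine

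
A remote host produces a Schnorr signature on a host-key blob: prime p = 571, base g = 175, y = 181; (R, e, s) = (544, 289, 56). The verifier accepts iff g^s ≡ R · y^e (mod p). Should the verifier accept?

reject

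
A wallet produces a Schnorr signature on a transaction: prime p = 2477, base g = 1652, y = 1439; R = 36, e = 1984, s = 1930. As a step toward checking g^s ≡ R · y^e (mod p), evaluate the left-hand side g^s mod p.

1652^2 = 2729104 ≡ 1927
1652^4 ≡ 1927^2 = 3713329 ≡ 306
1652^8 ≡ 306^2 = 93636 ≡ 1987
1652^16 ≡ 1987^2 = 3948169 ≡ 2308
1652^32 ≡ 2308^2 = 5326864 ≡ 1314
1652^64 ≡ 1314^2 = 1726596 ≡ 127
1652^128 ≡ 127^2 = 16129 ≡ 1267
1652^256 ≡ 1267^2 = 1605289 ≡ 193
1652^512 ≡ 193^2 = 37249 ≡ 94
1652^1024 ≡ 94^2 = 8836 ≡ 1405
1930 = 1024 + 512 + 256 + 128 + 8 + 2, so 1652^1930 ≡ 1405·94·193·1267·1987·1927 ≡ 1448 (mod 2477)

1448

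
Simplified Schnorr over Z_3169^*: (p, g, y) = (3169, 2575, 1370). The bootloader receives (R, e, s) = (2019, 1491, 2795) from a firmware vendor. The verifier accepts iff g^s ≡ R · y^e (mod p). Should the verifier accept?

accept

g^s mod p:
Squares mod 3169: 2575^1≡2575, 2575^2≡1077, 2575^4≡75, 2575^8≡2456, 2575^16≡1329, 2575^32≡1108, 2575^64≡1261, 2575^128≡2452, 2575^256≡711, 2575^512≡1650, 2575^1024≡329, 2575^2048≡495
2795 = 2048 + 512 + 128 + 64 + 32 + 8 + 2 + 1, so 2575^2795 ≡ 495·1650·2452·1261·1108·2456·1077·2575 ≡ 2358 (mod 3169)
R · y^e mod p:
Squares mod 3169: 1370^1≡1370, 1370^2≡852, 1370^4≡203, 1370^8≡12, 1370^16≡144, 1370^32≡1722, 1370^64≡2269, 1370^128≡1905, 1370^256≡520, 1370^512≡1035, 1370^1024≡103
1491 = 1024 + 256 + 128 + 64 + 16 + 2 + 1, so 1370^1491 ≡ 103·520·1905·2269·144·852·1370 ≡ 2704 (mod 3169)
2019·2704 = 5459376 ≡ 2358 (mod 3169)
2358 ≡ 2358 (mod 3169); signature holds.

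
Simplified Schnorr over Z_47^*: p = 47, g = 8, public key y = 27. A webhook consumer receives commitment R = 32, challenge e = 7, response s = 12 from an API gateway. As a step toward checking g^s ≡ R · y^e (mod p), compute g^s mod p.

8^2 = 64 ≡ 17
8^4 ≡ 17^2 = 289 ≡ 7
8^8 ≡ 7^2 = 49 ≡ 2
12 = 8 + 4, so 8^12 ≡ 2·7 ≡ 14 (mod 47)

14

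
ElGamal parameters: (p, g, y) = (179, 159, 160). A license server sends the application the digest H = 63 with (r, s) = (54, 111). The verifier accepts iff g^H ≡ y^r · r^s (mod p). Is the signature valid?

valid

Left side g^H mod p:
Squares mod 179: 159^1≡159, 159^2≡42, 159^4≡153, 159^8≡139, 159^16≡168, 159^32≡121
63 = 32 + 16 + 8 + 4 + 2 + 1, so 159^63 ≡ 121·168·139·153·42·159 ≡ 154 (mod 179)
Right side y^r · r^s mod p:
Squares mod 179: 160^1≡160, 160^2≡3, 160^4≡9, 160^8≡81, 160^16≡117, 160^32≡85
54 = 32 + 16 + 4 + 2, so 160^54 ≡ 85·117·9·3 ≡ 15 (mod 179)
Squares mod 179: 54^1≡54, 54^2≡52, 54^4≡19, 54^8≡3, 54^16≡9, 54^32≡81, 54^64≡117
111 = 64 + 32 + 8 + 4 + 2 + 1, so 54^111 ≡ 117·81·3·19·52·54 ≡ 58 (mod 179)
15·58 = 870 ≡ 154 (mod 179)
154 ≡ 154 (mod 179), so the signature is genuine.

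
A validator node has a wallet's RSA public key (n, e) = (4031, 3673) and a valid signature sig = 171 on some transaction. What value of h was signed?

sig^2 ≡ 171^2 = 29241 ≡ 1024
sig^4 ≡ 1024^2 = 1048576 ≡ 516
sig^8 ≡ 516^2 = 266256 ≡ 210
sig^16 ≡ 210^2 = 44100 ≡ 3790
sig^32 ≡ 3790^2 = 14364100 ≡ 1647
sig^64 ≡ 1647^2 = 2712609 ≡ 3777
sig^128 ≡ 3777^2 = 14265729 ≡ 20
sig^256 ≡ 20^2 = 400
sig^512 ≡ 400^2 = 160000 ≡ 2791
sig^1024 ≡ 2791^2 = 7789681 ≡ 1789
sig^2048 ≡ 1789^2 = 3200521 ≡ 3938
3673 = 2048 + 1024 + 512 + 64 + 16 + 8 + 1, so sig^3673 ≡ 3938·1789·2791·3777·3790·210·171 ≡ 2048 (mod 4031)

2048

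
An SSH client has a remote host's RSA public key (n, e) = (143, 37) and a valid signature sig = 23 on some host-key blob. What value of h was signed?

sig^37 mod 143 = 23

23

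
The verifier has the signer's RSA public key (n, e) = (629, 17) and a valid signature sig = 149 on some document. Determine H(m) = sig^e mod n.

149

sig^2 ≡ 149^2 = 22201 ≡ 186
sig^4 ≡ 186^2 = 34596 ≡ 1
sig^8 ≡ 1^2 = 1
sig^16 ≡ 1^2 = 1
17 = 16 + 1, so sig^17 ≡ 1·149 ≡ 149 (mod 629)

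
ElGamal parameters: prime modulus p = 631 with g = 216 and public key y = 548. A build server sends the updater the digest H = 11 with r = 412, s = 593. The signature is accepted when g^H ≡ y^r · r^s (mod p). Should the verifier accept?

reject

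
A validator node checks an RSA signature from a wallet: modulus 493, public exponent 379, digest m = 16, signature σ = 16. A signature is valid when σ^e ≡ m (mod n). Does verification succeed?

passes

σ^2 ≡ 16^2 = 256
σ^4 ≡ 256^2 = 65536 ≡ 460
σ^8 ≡ 460^2 = 211600 ≡ 103
σ^16 ≡ 103^2 = 10609 ≡ 256
σ^32 ≡ 256^2 = 65536 ≡ 460
σ^64 ≡ 460^2 = 211600 ≡ 103
σ^128 ≡ 103^2 = 10609 ≡ 256
σ^256 ≡ 256^2 = 65536 ≡ 460
379 = 256 + 64 + 32 + 16 + 8 + 2 + 1, so σ^379 ≡ 460·103·460·256·103·256·16 ≡ 16 (mod 493)
Since 16 equals the digest 16, verification succeeds.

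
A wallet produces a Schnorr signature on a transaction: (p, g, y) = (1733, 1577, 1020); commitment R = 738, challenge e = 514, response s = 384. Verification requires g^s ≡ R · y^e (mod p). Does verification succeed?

g^s mod p:
Squares mod 1733: 1577^1≡1577, 1577^2≡74, 1577^4≡277, 1577^8≡477, 1577^16≡506, 1577^32≡1285, 1577^64≡1409, 1577^128≡996, 1577^256≡740
384 = 256 + 128, so 1577^384 ≡ 740·996 ≡ 515 (mod 1733)
R · y^e mod p:
Squares mod 1733: 1020^1≡1020, 1020^2≡600, 1020^4≡1269, 1020^8≡404, 1020^16≡314, 1020^32≡1548, 1020^64≡1298, 1020^128≡328, 1020^256≡138, 1020^512≡1714
514 = 512 + 2, so 1020^514 ≡ 1714·600 ≡ 731 (mod 1733)
738·731 = 539478 ≡ 515 (mod 1733)
515 ≡ 515 (mod 1733); signature holds.

passes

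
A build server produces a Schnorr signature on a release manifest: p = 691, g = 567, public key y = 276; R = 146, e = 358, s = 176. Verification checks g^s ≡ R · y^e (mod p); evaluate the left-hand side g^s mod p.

Squares mod 691: 567^1≡567, 567^2≡174, 567^4≡563, 567^8≡491, 567^16≡613, 567^32≡556, 567^64≡259, 567^128≡54
176 = 128 + 32 + 16, so 567^176 ≡ 54·556·613 ≡ 618 (mod 691)

618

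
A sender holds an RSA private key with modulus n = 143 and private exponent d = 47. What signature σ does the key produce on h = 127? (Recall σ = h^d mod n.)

30

Squares mod 143: h^1≡127, h^2≡113, h^4≡42, h^8≡48, h^16≡16, h^32≡113
47 = 32 + 8 + 4 + 2 + 1, so h^47 ≡ 113·48·42·113·127 ≡ 30 (mod 143)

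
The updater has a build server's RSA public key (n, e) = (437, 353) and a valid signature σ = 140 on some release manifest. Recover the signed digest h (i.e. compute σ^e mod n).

σ^2 ≡ 140^2 = 19600 ≡ 372
σ^4 ≡ 372^2 = 138384 ≡ 292
σ^8 ≡ 292^2 = 85264 ≡ 49
σ^16 ≡ 49^2 = 2401 ≡ 216
σ^32 ≡ 216^2 = 46656 ≡ 334
σ^64 ≡ 334^2 = 111556 ≡ 121
σ^128 ≡ 121^2 = 14641 ≡ 220
σ^256 ≡ 220^2 = 48400 ≡ 330
353 = 256 + 64 + 32 + 1, so σ^353 ≡ 330·121·334·140 ≡ 163 (mod 437)

163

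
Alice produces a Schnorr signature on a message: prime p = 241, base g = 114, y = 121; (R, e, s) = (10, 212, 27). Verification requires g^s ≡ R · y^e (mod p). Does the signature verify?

g^s mod p:
114^2 = 12996 ≡ 223
114^4 ≡ 223^2 = 49729 ≡ 83
114^8 ≡ 83^2 = 6889 ≡ 141
114^16 ≡ 141^2 = 19881 ≡ 119
27 = 16 + 8 + 2 + 1, so 114^27 ≡ 119·141·223·114 ≡ 198 (mod 241)
R · y^e mod p:
121^2 = 14641 ≡ 181
121^4 ≡ 181^2 = 32761 ≡ 226
121^8 ≡ 226^2 = 51076 ≡ 225
121^16 ≡ 225^2 = 50625 ≡ 15
121^32 ≡ 15^2 = 225
121^64 ≡ 225^2 = 50625 ≡ 15
121^128 ≡ 15^2 = 225
212 = 128 + 64 + 16 + 4, so 121^212 ≡ 225·15·15·226 ≡ 16 (mod 241)
10·16 = 160 ≡ 160 (mod 241)
198 ≠ 160; the check fails.

does not verify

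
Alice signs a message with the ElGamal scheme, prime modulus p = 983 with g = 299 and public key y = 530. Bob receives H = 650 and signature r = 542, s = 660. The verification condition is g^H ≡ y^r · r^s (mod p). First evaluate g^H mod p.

434

Squares mod 983: 299^1≡299, 299^2≡931, 299^4≡738, 299^8≡62, 299^16≡895, 299^32≡863, 299^64≡638, 299^128≡82, 299^256≡826, 299^512≡74
650 = 512 + 128 + 8 + 2, so 299^650 ≡ 74·82·62·931 ≡ 434 (mod 983)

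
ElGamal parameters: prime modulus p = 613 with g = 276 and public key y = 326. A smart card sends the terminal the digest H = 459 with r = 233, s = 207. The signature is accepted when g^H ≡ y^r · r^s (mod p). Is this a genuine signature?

genuine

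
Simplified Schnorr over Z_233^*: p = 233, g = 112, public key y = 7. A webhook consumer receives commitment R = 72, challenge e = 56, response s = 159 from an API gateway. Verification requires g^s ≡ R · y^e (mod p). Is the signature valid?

valid

g^s mod p:
112^2 = 12544 ≡ 195
112^4 ≡ 195^2 = 38025 ≡ 46
112^8 ≡ 46^2 = 2116 ≡ 19
112^16 ≡ 19^2 = 361 ≡ 128
112^32 ≡ 128^2 = 16384 ≡ 74
112^64 ≡ 74^2 = 5476 ≡ 117
112^128 ≡ 117^2 = 13689 ≡ 175
159 = 128 + 16 + 8 + 4 + 2 + 1, so 112^159 ≡ 175·128·19·46·195·112 ≡ 203 (mod 233)
R · y^e mod p:
7^2 = 49
7^4 ≡ 49^2 = 2401 ≡ 71
7^8 ≡ 71^2 = 5041 ≡ 148
7^16 ≡ 148^2 = 21904 ≡ 2
7^32 ≡ 2^2 = 4
56 = 32 + 16 + 8, so 7^56 ≡ 4·2·148 ≡ 19 (mod 233)
72·19 = 1368 ≡ 203 (mod 233)
203 ≡ 203 (mod 233); signature holds.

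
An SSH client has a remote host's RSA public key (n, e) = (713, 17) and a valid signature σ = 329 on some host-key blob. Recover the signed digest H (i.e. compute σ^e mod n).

640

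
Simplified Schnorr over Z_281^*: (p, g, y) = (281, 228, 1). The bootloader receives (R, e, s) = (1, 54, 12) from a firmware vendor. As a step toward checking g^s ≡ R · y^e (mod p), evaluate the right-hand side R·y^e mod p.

Squares mod 281: 1^1≡1, 1^2≡1, 1^4≡1, 1^8≡1, 1^16≡1, 1^32≡1
54 = 32 + 16 + 4 + 2, so 1^54 ≡ 1·1·1·1 ≡ 1 (mod 281)
R · y^e ≡ 1·1 = 1 ≡ 1 (mod 281)

1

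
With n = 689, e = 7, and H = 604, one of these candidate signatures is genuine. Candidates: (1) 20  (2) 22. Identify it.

1

Candidate 1: 20^2 = 400; 20^4 ≡ 400^2 = 160000 ≡ 152; 7 = 4 + 2 + 1, so 20^7 ≡ 152·400·20 ≡ 604 (mod 689)
  → matches H = 604
Candidate 2: 22^2 = 484; 22^4 ≡ 484^2 = 234256 ≡ 685; 7 = 4 + 2 + 1, so 22^7 ≡ 685·484·22 ≡ 126 (mod 689)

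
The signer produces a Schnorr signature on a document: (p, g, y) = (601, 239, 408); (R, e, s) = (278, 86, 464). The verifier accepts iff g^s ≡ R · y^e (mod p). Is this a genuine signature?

forged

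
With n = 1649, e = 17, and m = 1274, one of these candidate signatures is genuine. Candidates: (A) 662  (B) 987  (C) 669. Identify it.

Candidate A: Squares mod 1649: 662^1≡662, 662^2≡1259, 662^4≡392, 662^8≡307, 662^16≡256; 17 = 16 + 1, so 662^17 ≡ 256·662 ≡ 1274 (mod 1649)
  → matches m = 1274
Candidate B: Squares mod 1649: 987^1≡987, 987^2≡1259, 987^4≡392, 987^8≡307, 987^16≡256; 17 = 16 + 1, so 987^17 ≡ 256·987 ≡ 375 (mod 1649)
Candidate C: Squares mod 1649: 669^1≡669, 669^2≡682, 669^4≡106, 669^8≡1342, 669^16≡256; 17 = 16 + 1, so 669^17 ≡ 256·669 ≡ 1417 (mod 1649)

A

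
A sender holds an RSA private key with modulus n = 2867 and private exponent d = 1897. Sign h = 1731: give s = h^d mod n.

2830

h^2 ≡ 1731^2 = 2996361 ≡ 346
h^4 ≡ 346^2 = 119716 ≡ 2169
h^8 ≡ 2169^2 = 4704561 ≡ 2681
h^16 ≡ 2681^2 = 7187761 ≡ 192
h^32 ≡ 192^2 = 36864 ≡ 2460
h^64 ≡ 2460^2 = 6051600 ≡ 2230
h^128 ≡ 2230^2 = 4972900 ≡ 1522
h^256 ≡ 1522^2 = 2316484 ≡ 2815
h^512 ≡ 2815^2 = 7924225 ≡ 2704
h^1024 ≡ 2704^2 = 7311616 ≡ 766
1897 = 1024 + 512 + 256 + 64 + 32 + 8 + 1, so h^1897 ≡ 766·2704·2815·2230·2460·2681·1731 ≡ 2830 (mod 2867)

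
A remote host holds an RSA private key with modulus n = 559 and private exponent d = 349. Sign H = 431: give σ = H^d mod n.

431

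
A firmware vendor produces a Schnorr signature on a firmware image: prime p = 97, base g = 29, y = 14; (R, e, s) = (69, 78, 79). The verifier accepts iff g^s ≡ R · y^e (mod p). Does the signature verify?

does not verify

g^s mod p:
29^2 = 841 ≡ 65
29^4 ≡ 65^2 = 4225 ≡ 54
29^8 ≡ 54^2 = 2916 ≡ 6
29^16 ≡ 6^2 = 36
29^32 ≡ 36^2 = 1296 ≡ 35
29^64 ≡ 35^2 = 1225 ≡ 61
79 = 64 + 8 + 4 + 2 + 1, so 29^79 ≡ 61·6·54·65·29 ≡ 59 (mod 97)
R · y^e mod p:
14^2 = 196 ≡ 2
14^4 ≡ 2^2 = 4
14^8 ≡ 4^2 = 16
14^16 ≡ 16^2 = 256 ≡ 62
14^32 ≡ 62^2 = 3844 ≡ 61
14^64 ≡ 61^2 = 3721 ≡ 35
78 = 64 + 8 + 4 + 2, so 14^78 ≡ 35·16·4·2 ≡ 18 (mod 97)
69·18 = 1242 ≡ 78 (mod 97)
59 ≠ 78; the check fails.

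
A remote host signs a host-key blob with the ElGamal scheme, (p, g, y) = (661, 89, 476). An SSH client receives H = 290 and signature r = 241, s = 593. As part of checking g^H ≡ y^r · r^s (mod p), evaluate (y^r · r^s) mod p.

476^2 = 226576 ≡ 514
476^4 ≡ 514^2 = 264196 ≡ 457
476^8 ≡ 457^2 = 208849 ≡ 634
476^16 ≡ 634^2 = 401956 ≡ 68
476^32 ≡ 68^2 = 4624 ≡ 658
476^64 ≡ 658^2 = 432964 ≡ 9
476^128 ≡ 9^2 = 81
241 = 128 + 64 + 32 + 16 + 1, so 476^241 ≡ 81·9·658·68·476 ≡ 318 (mod 661)
241^2 = 58081 ≡ 574
241^4 ≡ 574^2 = 329476 ≡ 298
241^8 ≡ 298^2 = 88804 ≡ 230
241^16 ≡ 230^2 = 52900 ≡ 20
241^32 ≡ 20^2 = 400
241^64 ≡ 400^2 = 160000 ≡ 38
241^128 ≡ 38^2 = 1444 ≡ 122
241^256 ≡ 122^2 = 14884 ≡ 342
241^512 ≡ 342^2 = 116964 ≡ 628
593 = 512 + 64 + 16 + 1, so 241^593 ≡ 628·38·20·241 ≡ 565 (mod 661)
y^r · r^s ≡ 318·565 = 179670 ≡ 539 (mod 661)

539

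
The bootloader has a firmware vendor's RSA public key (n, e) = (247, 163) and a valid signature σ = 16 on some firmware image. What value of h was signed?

σ^2 ≡ 16^2 = 256 ≡ 9
σ^4 ≡ 9^2 = 81
σ^8 ≡ 81^2 = 6561 ≡ 139
σ^16 ≡ 139^2 = 19321 ≡ 55
σ^32 ≡ 55^2 = 3025 ≡ 61
σ^64 ≡ 61^2 = 3721 ≡ 16
σ^128 ≡ 16^2 = 256 ≡ 9
163 = 128 + 32 + 2 + 1, so σ^163 ≡ 9·61·9·16 ≡ 16 (mod 247)

16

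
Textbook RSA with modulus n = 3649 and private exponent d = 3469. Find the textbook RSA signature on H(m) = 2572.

(H(m))^2 ≡ 2572^2 = 6615184 ≡ 3196
(H(m))^4 ≡ 3196^2 = 10214416 ≡ 865
(H(m))^8 ≡ 865^2 = 748225 ≡ 180
(H(m))^16 ≡ 180^2 = 32400 ≡ 3208
(H(m))^32 ≡ 3208^2 = 10291264 ≡ 1084
(H(m))^64 ≡ 1084^2 = 1175056 ≡ 78
(H(m))^128 ≡ 78^2 = 6084 ≡ 2435
(H(m))^256 ≡ 2435^2 = 5929225 ≡ 3249
(H(m))^512 ≡ 3249^2 = 10556001 ≡ 3093
(H(m))^1024 ≡ 3093^2 = 9566649 ≡ 2620
(H(m))^2048 ≡ 2620^2 = 6864400 ≡ 631
3469 = 2048 + 1024 + 256 + 128 + 8 + 4 + 1, so (H(m))^3469 ≡ 631·2620·3249·2435·180·865·2572 ≡ 3333 (mod 3649)

3333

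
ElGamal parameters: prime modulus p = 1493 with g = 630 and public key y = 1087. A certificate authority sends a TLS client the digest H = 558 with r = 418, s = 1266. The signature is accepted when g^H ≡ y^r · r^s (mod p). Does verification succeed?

passes

Left side g^H mod p:
630^2 = 396900 ≡ 1255
630^4 ≡ 1255^2 = 1575025 ≡ 1403
630^8 ≡ 1403^2 = 1968409 ≡ 635
630^16 ≡ 635^2 = 403225 ≡ 115
630^32 ≡ 115^2 = 13225 ≡ 1281
630^64 ≡ 1281^2 = 1640961 ≡ 154
630^128 ≡ 154^2 = 23716 ≡ 1321
630^256 ≡ 1321^2 = 1745041 ≡ 1217
630^512 ≡ 1217^2 = 1481089 ≡ 33
558 = 512 + 32 + 8 + 4 + 2, so 630^558 ≡ 33·1281·635·1403·1255 ≡ 959 (mod 1493)
Right side y^r · r^s mod p:
1087^2 = 1181569 ≡ 606
1087^4 ≡ 606^2 = 367236 ≡ 1451
1087^8 ≡ 1451^2 = 2105401 ≡ 271
1087^16 ≡ 271^2 = 73441 ≡ 284
1087^32 ≡ 284^2 = 80656 ≡ 34
1087^64 ≡ 34^2 = 1156
1087^128 ≡ 1156^2 = 1336336 ≡ 101
1087^256 ≡ 101^2 = 10201 ≡ 1243
418 = 256 + 128 + 32 + 2, so 1087^418 ≡ 1243·101·34·606 ≡ 1273 (mod 1493)
418^2 = 174724 ≡ 43
418^4 ≡ 43^2 = 1849 ≡ 356
418^8 ≡ 356^2 = 126736 ≡ 1324
418^16 ≡ 1324^2 = 1752976 ≡ 194
418^32 ≡ 194^2 = 37636 ≡ 311
418^64 ≡ 311^2 = 96721 ≡ 1169
418^128 ≡ 1169^2 = 1366561 ≡ 466
418^256 ≡ 466^2 = 217156 ≡ 671
418^512 ≡ 671^2 = 450241 ≡ 848
418^1024 ≡ 848^2 = 719104 ≡ 971
1266 = 1024 + 128 + 64 + 32 + 16 + 2, so 418^1266 ≡ 971·466·1169·311·194·43 ≡ 16 (mod 1493)
1273·16 = 20368 ≡ 959 (mod 1493)
959 ≡ 959 (mod 1493), so the signature is genuine.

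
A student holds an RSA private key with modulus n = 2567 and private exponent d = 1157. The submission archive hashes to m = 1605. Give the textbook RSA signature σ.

2136

m^2 ≡ 1605^2 = 2576025 ≡ 1324
m^4 ≡ 1324^2 = 1752976 ≡ 2282
m^8 ≡ 2282^2 = 5207524 ≡ 1648
m^16 ≡ 1648^2 = 2715904 ≡ 18
m^32 ≡ 18^2 = 324
m^64 ≡ 324^2 = 104976 ≡ 2296
m^128 ≡ 2296^2 = 5271616 ≡ 1565
m^256 ≡ 1565^2 = 2449225 ≡ 307
m^512 ≡ 307^2 = 94249 ≡ 1837
m^1024 ≡ 1837^2 = 3374569 ≡ 1531
1157 = 1024 + 128 + 4 + 1, so m^1157 ≡ 1531·1565·2282·1605 ≡ 2136 (mod 2567)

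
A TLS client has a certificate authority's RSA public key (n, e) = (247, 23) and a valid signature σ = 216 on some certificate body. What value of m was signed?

239

Squares mod 247: σ^1≡216, σ^2≡220, σ^4≡235, σ^8≡144, σ^16≡235
23 = 16 + 4 + 2 + 1, so σ^23 ≡ 235·235·220·216 ≡ 239 (mod 247)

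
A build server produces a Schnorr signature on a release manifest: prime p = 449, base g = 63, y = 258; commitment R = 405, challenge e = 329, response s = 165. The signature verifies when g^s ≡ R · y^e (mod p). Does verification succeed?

passes

g^s mod p:
63^2 = 3969 ≡ 377
63^4 ≡ 377^2 = 142129 ≡ 245
63^8 ≡ 245^2 = 60025 ≡ 308
63^16 ≡ 308^2 = 94864 ≡ 125
63^32 ≡ 125^2 = 15625 ≡ 359
63^64 ≡ 359^2 = 128881 ≡ 18
63^128 ≡ 18^2 = 324
165 = 128 + 32 + 4 + 1, so 63^165 ≡ 324·359·245·63 ≡ 184 (mod 449)
R · y^e mod p:
258^2 = 66564 ≡ 112
258^4 ≡ 112^2 = 12544 ≡ 421
258^8 ≡ 421^2 = 177241 ≡ 335
258^16 ≡ 335^2 = 112225 ≡ 424
258^32 ≡ 424^2 = 179776 ≡ 176
258^64 ≡ 176^2 = 30976 ≡ 444
258^128 ≡ 444^2 = 197136 ≡ 25
258^256 ≡ 25^2 = 625 ≡ 176
329 = 256 + 64 + 8 + 1, so 258^329 ≡ 176·444·335·258 ≡ 404 (mod 449)
405·404 = 163620 ≡ 184 (mod 449)
184 ≡ 184 (mod 449); signature holds.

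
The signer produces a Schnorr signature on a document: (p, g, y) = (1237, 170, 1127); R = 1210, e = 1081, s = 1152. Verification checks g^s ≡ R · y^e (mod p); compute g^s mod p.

Squares mod 1237: 170^1≡170, 170^2≡449, 170^4≡1207, 170^8≡900, 170^16≡1002, 170^32≡797, 170^64≡628, 170^128≡1018, 170^256≡955, 170^512≡356, 170^1024≡562
1152 = 1024 + 128, so 170^1152 ≡ 562·1018 ≡ 622 (mod 1237)

622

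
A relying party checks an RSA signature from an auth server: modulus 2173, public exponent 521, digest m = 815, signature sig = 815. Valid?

yes

sig^2 ≡ 815^2 = 664225 ≡ 1460
sig^4 ≡ 1460^2 = 2131600 ≡ 2060
sig^8 ≡ 2060^2 = 4243600 ≡ 1904
sig^16 ≡ 1904^2 = 3625216 ≡ 652
sig^32 ≡ 652^2 = 425104 ≡ 1369
sig^64 ≡ 1369^2 = 1874161 ≡ 1035
sig^128 ≡ 1035^2 = 1071225 ≡ 2109
sig^256 ≡ 2109^2 = 4447881 ≡ 1923
sig^512 ≡ 1923^2 = 3697929 ≡ 1656
521 = 512 + 8 + 1, so sig^521 ≡ 1656·1904·815 ≡ 815 (mod 2173)
sig^521 mod 2173 = 815 matches m.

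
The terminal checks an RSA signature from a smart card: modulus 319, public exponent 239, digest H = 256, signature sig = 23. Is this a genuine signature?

forged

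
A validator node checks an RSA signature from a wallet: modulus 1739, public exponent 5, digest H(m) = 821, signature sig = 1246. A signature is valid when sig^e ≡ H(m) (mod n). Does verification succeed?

fails

sig^5 mod 1739 = 918
918 ≠ 821, so verification fails.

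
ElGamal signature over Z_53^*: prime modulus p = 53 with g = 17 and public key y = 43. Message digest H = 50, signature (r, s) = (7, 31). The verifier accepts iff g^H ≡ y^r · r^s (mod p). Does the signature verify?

does not verify

Left side g^H mod p:
17^50 mod 53 = 42
Right side y^r · r^s mod p:
43^7 mod 53 = 40
7^31 mod 53 = 6
40·6 = 240 ≡ 28 (mod 53)
42 ≠ 28, so verification fails.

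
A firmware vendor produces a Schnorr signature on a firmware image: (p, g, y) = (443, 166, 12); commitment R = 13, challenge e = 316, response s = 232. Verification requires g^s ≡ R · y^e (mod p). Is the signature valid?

valid

g^s mod p:
Squares mod 443: 166^1≡166, 166^2≡90, 166^4≡126, 166^8≡371, 166^16≡311, 166^32≡147, 166^64≡345, 166^128≡301
232 = 128 + 64 + 32 + 8, so 166^232 ≡ 301·345·147·371 ≡ 367 (mod 443)
R · y^e mod p:
Squares mod 443: 12^1≡12, 12^2≡144, 12^4≡358, 12^8≡137, 12^16≡163, 12^32≡432, 12^64≡121, 12^128≡22, 12^256≡41
316 = 256 + 32 + 16 + 8 + 4, so 12^316 ≡ 41·432·163·137·358 ≡ 369 (mod 443)
13·369 = 4797 ≡ 367 (mod 443)
367 ≡ 367 (mod 443); signature holds.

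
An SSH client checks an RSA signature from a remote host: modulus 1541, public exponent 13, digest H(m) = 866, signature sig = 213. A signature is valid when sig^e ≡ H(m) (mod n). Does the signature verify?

does not verify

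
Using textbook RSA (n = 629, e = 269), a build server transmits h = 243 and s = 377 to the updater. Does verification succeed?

fails

s^269 mod 629 = 386
386 ≠ 243, so verification fails.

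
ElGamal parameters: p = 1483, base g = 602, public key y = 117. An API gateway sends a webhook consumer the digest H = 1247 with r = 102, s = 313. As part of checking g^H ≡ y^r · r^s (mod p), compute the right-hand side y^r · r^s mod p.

117^2 = 13689 ≡ 342
117^4 ≡ 342^2 = 116964 ≡ 1290
117^8 ≡ 1290^2 = 1664100 ≡ 174
117^16 ≡ 174^2 = 30276 ≡ 616
117^32 ≡ 616^2 = 379456 ≡ 1291
117^64 ≡ 1291^2 = 1666681 ≡ 1272
102 = 64 + 32 + 4 + 2, so 117^102 ≡ 1272·1291·1290·342 ≡ 786 (mod 1483)
102^2 = 10404 ≡ 23
102^4 ≡ 23^2 = 529
102^8 ≡ 529^2 = 279841 ≡ 1037
102^16 ≡ 1037^2 = 1075369 ≡ 194
102^32 ≡ 194^2 = 37636 ≡ 561
102^64 ≡ 561^2 = 314721 ≡ 325
102^128 ≡ 325^2 = 105625 ≡ 332
102^256 ≡ 332^2 = 110224 ≡ 482
313 = 256 + 32 + 16 + 8 + 1, so 102^313 ≡ 482·561·194·1037·102 ≡ 797 (mod 1483)
y^r · r^s ≡ 786·797 = 626442 ≡ 616 (mod 1483)

616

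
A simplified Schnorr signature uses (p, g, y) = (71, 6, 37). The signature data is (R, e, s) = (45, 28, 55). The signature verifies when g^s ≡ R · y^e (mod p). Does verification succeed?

g^s mod p:
6^2 = 36
6^4 ≡ 36^2 = 1296 ≡ 18
6^8 ≡ 18^2 = 324 ≡ 40
6^16 ≡ 40^2 = 1600 ≡ 38
6^32 ≡ 38^2 = 1444 ≡ 24
55 = 32 + 16 + 4 + 2 + 1, so 6^55 ≡ 24·38·18·36·6 ≡ 45 (mod 71)
R · y^e mod p:
37^2 = 1369 ≡ 20
37^4 ≡ 20^2 = 400 ≡ 45
37^8 ≡ 45^2 = 2025 ≡ 37
37^16 ≡ 37^2 = 1369 ≡ 20
28 = 16 + 8 + 4, so 37^28 ≡ 20·37·45 ≡ 1 (mod 71)
45·1 = 45 ≡ 45 (mod 71)
45 ≡ 45 (mod 71); signature holds.

passes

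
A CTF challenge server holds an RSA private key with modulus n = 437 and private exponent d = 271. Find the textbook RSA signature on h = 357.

338

Squares mod 437: h^1≡357, h^2≡282, h^4≡427, h^8≡100, h^16≡386, h^32≡416, h^64≡4, h^128≡16, h^256≡256
271 = 256 + 8 + 4 + 2 + 1, so h^271 ≡ 256·100·427·282·357 ≡ 338 (mod 437)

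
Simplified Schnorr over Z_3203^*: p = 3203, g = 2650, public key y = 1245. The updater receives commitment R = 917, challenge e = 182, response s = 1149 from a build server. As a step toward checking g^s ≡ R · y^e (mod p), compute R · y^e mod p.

Squares mod 3203: 1245^1≡1245, 1245^2≡2976, 1245^4≡281, 1245^8≡2089, 1245^16≡1435, 1245^32≡2899, 1245^64≡2732, 1245^128≡834
182 = 128 + 32 + 16 + 4 + 2, so 1245^182 ≡ 834·2899·1435·281·2976 ≡ 2954 (mod 3203)
R · y^e ≡ 917·2954 = 2708818 ≡ 2283 (mod 3203)

2283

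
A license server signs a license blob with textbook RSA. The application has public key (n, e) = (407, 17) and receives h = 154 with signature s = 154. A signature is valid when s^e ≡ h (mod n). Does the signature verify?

verifies

s^2 ≡ 154^2 = 23716 ≡ 110
s^4 ≡ 110^2 = 12100 ≡ 297
s^8 ≡ 297^2 = 88209 ≡ 297
s^16 ≡ 297^2 = 88209 ≡ 297
17 = 16 + 1, so s^17 ≡ 297·154 ≡ 154 (mod 407)
154 = h, so the signature checks out.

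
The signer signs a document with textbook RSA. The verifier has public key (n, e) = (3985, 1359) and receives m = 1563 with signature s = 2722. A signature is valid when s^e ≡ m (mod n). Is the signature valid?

Squares mod 3985: s^1≡2722, s^2≡1169, s^4≡3691, s^8≡2751, s^16≡486, s^32≡1081, s^64≡956, s^128≡1371, s^256≡2706, s^512≡1991, s^1024≡2991
1359 = 1024 + 256 + 64 + 8 + 4 + 2 + 1, so s^1359 ≡ 2991·2706·956·2751·3691·1169·2722 ≡ 1563 (mod 3985)
1563 = m, so the signature checks out.

valid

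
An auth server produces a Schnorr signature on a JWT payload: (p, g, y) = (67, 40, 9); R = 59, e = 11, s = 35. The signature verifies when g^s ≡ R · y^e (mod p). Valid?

g^s mod p:
40^2 = 1600 ≡ 59
40^4 ≡ 59^2 = 3481 ≡ 64
40^8 ≡ 64^2 = 4096 ≡ 9
40^16 ≡ 9^2 = 81 ≡ 14
40^32 ≡ 14^2 = 196 ≡ 62
35 = 32 + 2 + 1, so 40^35 ≡ 62·59·40 ≡ 59 (mod 67)
R · y^e mod p:
9^2 = 81 ≡ 14
9^4 ≡ 14^2 = 196 ≡ 62
9^8 ≡ 62^2 = 3844 ≡ 25
11 = 8 + 2 + 1, so 9^11 ≡ 25·14·9 ≡ 1 (mod 67)
59·1 = 59 ≡ 59 (mod 67)
59 ≡ 59 (mod 67); signature holds.

yes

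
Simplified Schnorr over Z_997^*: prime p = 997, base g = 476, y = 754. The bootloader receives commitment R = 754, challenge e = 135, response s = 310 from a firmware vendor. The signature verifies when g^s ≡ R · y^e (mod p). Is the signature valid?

g^s mod p:
476^310 mod 997 = 993
R · y^e mod p:
754^135 mod 997 = 319
754·319 = 240526 ≡ 249 (mod 997)
993 ≠ 249; the check fails.

invalid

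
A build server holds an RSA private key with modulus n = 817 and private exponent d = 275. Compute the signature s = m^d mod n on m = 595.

m^2 ≡ 595^2 = 354025 ≡ 264
m^4 ≡ 264^2 = 69696 ≡ 251
m^8 ≡ 251^2 = 63001 ≡ 92
m^16 ≡ 92^2 = 8464 ≡ 294
m^32 ≡ 294^2 = 86436 ≡ 651
m^64 ≡ 651^2 = 423801 ≡ 595
m^128 ≡ 595^2 = 354025 ≡ 264
m^256 ≡ 264^2 = 69696 ≡ 251
275 = 256 + 16 + 2 + 1, so m^275 ≡ 251·294·264·595 ≡ 651 (mod 817)

651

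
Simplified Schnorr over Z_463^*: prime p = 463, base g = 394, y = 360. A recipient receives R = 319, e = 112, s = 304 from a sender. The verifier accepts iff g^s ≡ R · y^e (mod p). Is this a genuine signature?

forged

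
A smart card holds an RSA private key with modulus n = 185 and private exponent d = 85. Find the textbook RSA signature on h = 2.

52

h^2 ≡ 2^2 = 4
h^4 ≡ 4^2 = 16
h^8 ≡ 16^2 = 256 ≡ 71
h^16 ≡ 71^2 = 5041 ≡ 46
h^32 ≡ 46^2 = 2116 ≡ 81
h^64 ≡ 81^2 = 6561 ≡ 86
85 = 64 + 16 + 4 + 1, so h^85 ≡ 86·46·16·2 ≡ 52 (mod 185)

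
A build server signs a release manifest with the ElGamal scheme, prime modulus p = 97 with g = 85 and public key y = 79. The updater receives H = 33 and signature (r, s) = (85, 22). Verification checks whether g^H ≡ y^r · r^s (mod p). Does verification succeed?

fails

Left side g^H mod p:
85^2 = 7225 ≡ 47
85^4 ≡ 47^2 = 2209 ≡ 75
85^8 ≡ 75^2 = 5625 ≡ 96
85^16 ≡ 96^2 = 9216 ≡ 1
85^32 ≡ 1^2 = 1
33 = 32 + 1, so 85^33 ≡ 1·85 ≡ 85 (mod 97)
Right side y^r · r^s mod p:
79^2 = 6241 ≡ 33
79^4 ≡ 33^2 = 1089 ≡ 22
79^8 ≡ 22^2 = 484 ≡ 96
79^16 ≡ 96^2 = 9216 ≡ 1
79^32 ≡ 1^2 = 1
79^64 ≡ 1^2 = 1
85 = 64 + 16 + 4 + 1, so 79^85 ≡ 1·1·22·79 ≡ 89 (mod 97)
85^2 = 7225 ≡ 47
85^4 ≡ 47^2 = 2209 ≡ 75
85^8 ≡ 75^2 = 5625 ≡ 96
85^16 ≡ 96^2 = 9216 ≡ 1
22 = 16 + 4 + 2, so 85^22 ≡ 1·75·47 ≡ 33 (mod 97)
89·33 = 2937 ≡ 27 (mod 97)
85 ≠ 27, so verification fails.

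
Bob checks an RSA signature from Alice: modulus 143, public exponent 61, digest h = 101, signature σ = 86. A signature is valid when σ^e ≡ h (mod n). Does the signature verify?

does not verify

Squares mod 143: σ^1≡86, σ^2≡103, σ^4≡27, σ^8≡14, σ^16≡53, σ^32≡92
61 = 32 + 16 + 8 + 4 + 1, so σ^61 ≡ 92·53·14·27·86 ≡ 86 (mod 143)
σ^61 mod 143 = 86, but h = 101.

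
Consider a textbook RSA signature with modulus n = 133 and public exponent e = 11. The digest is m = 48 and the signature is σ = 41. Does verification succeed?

Squares mod 133: σ^1≡41, σ^2≡85, σ^4≡43, σ^8≡120
11 = 8 + 2 + 1, so σ^11 ≡ 120·85·41 ≡ 48 (mod 133)
σ^11 mod 133 = 48 matches m.

passes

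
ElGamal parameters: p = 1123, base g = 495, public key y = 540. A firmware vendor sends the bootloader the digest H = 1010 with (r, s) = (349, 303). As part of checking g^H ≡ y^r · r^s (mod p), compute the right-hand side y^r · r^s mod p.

540^349 mod 1123 = 94
349^303 mod 1123 = 173
y^r · r^s ≡ 94·173 = 16262 ≡ 540 (mod 1123)

540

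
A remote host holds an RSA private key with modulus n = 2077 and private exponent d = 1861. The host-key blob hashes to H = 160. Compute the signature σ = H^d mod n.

Squares mod 2077: H^1≡160, H^2≡676, H^4≡36, H^8≡1296, H^16≡1400, H^32≡1389, H^64≡1865, H^128≡1327, H^256≡1710, H^512≡1761, H^1024≡160
1861 = 1024 + 512 + 256 + 64 + 4 + 1, so H^1861 ≡ 160·1761·1710·1865·36·160 ≡ 222 (mod 2077)

222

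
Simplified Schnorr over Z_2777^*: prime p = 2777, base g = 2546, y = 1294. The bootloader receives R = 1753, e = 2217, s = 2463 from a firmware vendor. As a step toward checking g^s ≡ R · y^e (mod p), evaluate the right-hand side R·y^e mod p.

1541

Squares mod 2777: 1294^1≡1294, 1294^2≡2682, 1294^4≡694, 1294^8≡1215, 1294^16≡1638, 1294^32≡462, 1294^64≡2392, 1294^128≡1044, 1294^256≡1352, 1294^512≡638, 1294^1024≡1602, 1294^2048≡456
2217 = 2048 + 128 + 32 + 8 + 1, so 1294^2217 ≡ 456·1044·462·1215·1294 ≡ 728 (mod 2777)
R · y^e ≡ 1753·728 = 1276184 ≡ 1541 (mod 2777)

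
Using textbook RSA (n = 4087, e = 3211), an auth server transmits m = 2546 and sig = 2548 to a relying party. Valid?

no

Squares mod 4087: sig^1≡2548, sig^2≡2148, sig^4≡3768, sig^8≡3673, sig^16≡3829, sig^32≡1172, sig^64≡352, sig^128≡1294, sig^256≡2853, sig^512≡2392, sig^1024≡3951, sig^2048≡2148
3211 = 2048 + 1024 + 128 + 8 + 2 + 1, so sig^3211 ≡ 2148·3951·1294·3673·2148·2548 ≡ 718 (mod 4087)
718 ≠ 2546, so verification fails.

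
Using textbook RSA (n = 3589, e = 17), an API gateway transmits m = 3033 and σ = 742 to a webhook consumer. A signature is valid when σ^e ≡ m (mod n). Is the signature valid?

Squares mod 3589: σ^1≡742, σ^2≡1447, σ^4≡1422, σ^8≡1477, σ^16≡3006
17 = 16 + 1, so σ^17 ≡ 3006·742 ≡ 1683 (mod 3589)
σ^17 mod 3589 = 1683, but m = 3033.

invalid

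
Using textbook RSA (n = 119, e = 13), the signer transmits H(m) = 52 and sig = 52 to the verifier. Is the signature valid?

valid

Squares mod 119: sig^1≡52, sig^2≡86, sig^4≡18, sig^8≡86
13 = 8 + 4 + 1, so sig^13 ≡ 86·18·52 ≡ 52 (mod 119)
Since 52 equals the digest 52, verification succeeds.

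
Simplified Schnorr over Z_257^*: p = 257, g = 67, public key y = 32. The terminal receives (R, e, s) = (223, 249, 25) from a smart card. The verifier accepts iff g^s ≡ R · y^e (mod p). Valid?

no

g^s mod p:
67^25 mod 257 = 11
R · y^e mod p:
32^249 mod 257 = 225
223·225 = 50175 ≡ 60 (mod 257)
11 ≠ 60; the check fails.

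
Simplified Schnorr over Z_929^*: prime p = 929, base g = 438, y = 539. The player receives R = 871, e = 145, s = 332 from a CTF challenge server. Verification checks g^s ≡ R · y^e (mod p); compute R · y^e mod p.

871

Squares mod 929: 539^1≡539, 539^2≡673, 539^4≡506, 539^8≡561, 539^16≡719, 539^32≡437, 539^64≡524, 539^128≡521
145 = 128 + 16 + 1, so 539^145 ≡ 521·719·539 ≡ 1 (mod 929)
R · y^e ≡ 871·1 = 871 ≡ 871 (mod 929)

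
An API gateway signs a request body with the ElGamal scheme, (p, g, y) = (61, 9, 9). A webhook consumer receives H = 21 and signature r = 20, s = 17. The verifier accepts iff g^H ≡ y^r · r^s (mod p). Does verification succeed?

Left side g^H mod p:
9^2 = 81 ≡ 20
9^4 ≡ 20^2 = 400 ≡ 34
9^8 ≡ 34^2 = 1156 ≡ 58
9^16 ≡ 58^2 = 3364 ≡ 9
21 = 16 + 4 + 1, so 9^21 ≡ 9·34·9 ≡ 9 (mod 61)
Right side y^r · r^s mod p:
9^2 = 81 ≡ 20
9^4 ≡ 20^2 = 400 ≡ 34
9^8 ≡ 34^2 = 1156 ≡ 58
9^16 ≡ 58^2 = 3364 ≡ 9
20 = 16 + 4, so 9^20 ≡ 9·34 ≡ 1 (mod 61)
20^2 = 400 ≡ 34
20^4 ≡ 34^2 = 1156 ≡ 58
20^8 ≡ 58^2 = 3364 ≡ 9
20^16 ≡ 9^2 = 81 ≡ 20
17 = 16 + 1, so 20^17 ≡ 20·20 ≡ 34 (mod 61)
1·34 = 34 ≡ 34 (mod 61)
9 ≠ 34, so verification fails.

fails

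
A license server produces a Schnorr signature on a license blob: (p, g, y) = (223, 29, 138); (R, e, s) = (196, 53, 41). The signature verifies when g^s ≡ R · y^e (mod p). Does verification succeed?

passes

g^s mod p:
29^2 = 841 ≡ 172
29^4 ≡ 172^2 = 29584 ≡ 148
29^8 ≡ 148^2 = 21904 ≡ 50
29^16 ≡ 50^2 = 2500 ≡ 47
29^32 ≡ 47^2 = 2209 ≡ 202
41 = 32 + 8 + 1, so 29^41 ≡ 202·50·29 ≡ 101 (mod 223)
R · y^e mod p:
138^2 = 19044 ≡ 89
138^4 ≡ 89^2 = 7921 ≡ 116
138^8 ≡ 116^2 = 13456 ≡ 76
138^16 ≡ 76^2 = 5776 ≡ 201
138^32 ≡ 201^2 = 40401 ≡ 38
53 = 32 + 16 + 4 + 1, so 138^53 ≡ 38·201·116·138 ≡ 211 (mod 223)
196·211 = 41356 ≡ 101 (mod 223)
101 ≡ 101 (mod 223); signature holds.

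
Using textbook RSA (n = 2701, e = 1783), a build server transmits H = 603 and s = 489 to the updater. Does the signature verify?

s^2 ≡ 489^2 = 239121 ≡ 1433
s^4 ≡ 1433^2 = 2053489 ≡ 729
s^8 ≡ 729^2 = 531441 ≡ 2045
s^16 ≡ 2045^2 = 4182025 ≡ 877
s^32 ≡ 877^2 = 769129 ≡ 2045
s^64 ≡ 2045^2 = 4182025 ≡ 877
s^128 ≡ 877^2 = 769129 ≡ 2045
s^256 ≡ 2045^2 = 4182025 ≡ 877
s^512 ≡ 877^2 = 769129 ≡ 2045
s^1024 ≡ 2045^2 = 4182025 ≡ 877
1783 = 1024 + 512 + 128 + 64 + 32 + 16 + 4 + 2 + 1, so s^1783 ≡ 877·2045·2045·877·2045·877·729·1433·489 ≡ 2545 (mod 2701)
The recovered value 2545 does not match the digest 603.

does not verify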